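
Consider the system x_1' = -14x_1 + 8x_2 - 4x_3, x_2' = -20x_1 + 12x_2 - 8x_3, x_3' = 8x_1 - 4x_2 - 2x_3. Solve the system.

Coefficient matrix A = [[-14, 8, -4], [-20, 12, -8], [8, -4, -2]].
det(A - λI) = 0 gives eigenvalues λ = -4, 2, -2.
For λ=-4: eigenvector (0,1,2).
For λ=2: eigenvector (1,2,0).
For λ=-2: eigenvector (1,2,1).
General solution: c_1e^(-4t)(0,1,2) + c_2e^(2t)(1,2,0) + c_3e^(-2t)(1,2,1).

x_1(t) = c_2e^(2t) + c_3e^(-2t), x_2(t) = c_1e^(-4t) + 2c_2e^(2t) + 2c_3e^(-2t), x_3(t) = 2c_1e^(-4t) + c_3e^(-2t)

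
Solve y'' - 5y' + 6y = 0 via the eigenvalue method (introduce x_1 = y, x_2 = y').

y(t) = C_1e^(3t) + C_2e^(2t)

Let x_1 = y, x_2 = y'. Then x_1' = x_2 and x_2' = -6x_1 + 5x_2.
A = [[0,1],[-6,5]]; det(A-λI) = λ^2 - 5λ + 6.
Eigenvalues λ = 3, 2 with eigenvectors (1,3), (1,2).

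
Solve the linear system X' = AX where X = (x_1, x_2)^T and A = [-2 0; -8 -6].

Coefficient matrix A = [[-2, 0], [-8, -6]].
Characteristic polynomial det(A - λI) = λ^2 + 8λ + 12 = 0.
Eigenvalues λ = -6, -2.
For λ=-6: (A-λI) row 1 is [4, 0], so an eigenvector is (0, -1).
For λ=-2: (A-λI) row 2 is [-8, -4], so an eigenvector is (1, -2).
General solution: c_1e^(-6t)(0,-1) + c_2e^(-2t)(1,-2).

x_1(t) = c_2e^(-2t), x_2(t) = -c_1e^(-6t) - 2c_2e^(-2t)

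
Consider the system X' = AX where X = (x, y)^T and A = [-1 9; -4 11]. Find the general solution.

x(t) = -3K_1e^(5t) - 3K_2te^(5t) - K_2e^(5t), y(t) = -2K_1e^(5t) - 2K_2te^(5t) - K_2e^(5t)

Coefficient matrix A = [[-1, 9], [-4, 11]].
Characteristic polynomial det(A - λI) = λ^2 - 10λ + 25 = 0.
Single eigenvalue λ = 5 with algebraic multiplicity 2.
Eigenvector v = (-3,-2); generalized eigenvector w with (A-λI)w=v is (-1,-1).
General solution: e^(5t)[K_1·v + K_2·(t·v + w)].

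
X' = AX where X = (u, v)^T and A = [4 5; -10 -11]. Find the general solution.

Coefficient matrix A = [[4, 5], [-10, -11]].
Characteristic polynomial det(A - λI) = λ^2 + 7λ + 6 = 0.
Eigenvalues λ = -6, -1.
For λ=-6: (A-λI) row 1 is [10, 5], so an eigenvector is (-1, 2).
For λ=-1: (A-λI) row 1 is [5, 5], so an eigenvector is (1, -1).
General solution: C_1e^(-6t)(-1,2) + C_2e^(-t)(1,-1).

u(t) = -C_1e^(-6t) + C_2e^(-t), v(t) = 2C_1e^(-6t) - C_2e^(-t)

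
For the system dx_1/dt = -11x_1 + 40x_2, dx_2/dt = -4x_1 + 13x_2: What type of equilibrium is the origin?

A = [[-11,40],[-4,13]]; det(A-λI) = λ^2 - 2λ + 17.
λ = 1 ± 4i: positive real part.

unstable spiral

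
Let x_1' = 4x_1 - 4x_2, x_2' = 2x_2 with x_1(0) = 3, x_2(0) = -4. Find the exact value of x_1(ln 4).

2688

A = [[4,-4],[0,2]]; eigenvalues λ = 2, 4.
Eigenvectors: (-2,-1) for λ=2, (1,0) for λ=4.
From the initial condition, c_1 = 4, c_2 = 11.
x_1(ln 4) = (4)(4^2)(-2) + (11)(4^4)(1) = 2688.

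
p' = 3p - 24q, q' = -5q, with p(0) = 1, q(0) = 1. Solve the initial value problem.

Coefficient matrix A = [[3, -24], [0, -5]].
Characteristic polynomial det(A - λI) = λ^2 + 2λ - 15 = 0.
Eigenvalues λ = -5, 3.
For λ=-5: (A-λI) row 1 is [8, -24], so an eigenvector is (-3, -1).
For λ=3: (A-λI) row 1 is [0, -24], so an eigenvector is (-1, 0).
General solution: K_1e^(-5t)(-3,-1) + K_2e^(3t)(-1,0).
Applying p(0)=1, q(0)=1 gives K_1=-1, K_2=2.

p(t) = -2e^(3t) + 3e^(-5t), q(t) = e^(-5t)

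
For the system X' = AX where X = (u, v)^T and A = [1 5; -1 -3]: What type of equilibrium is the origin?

A = [[1,5],[-1,-3]]; det(A-λI) = λ^2 + 2λ + 2.
λ = -1 ± i: negative real part.

stable spiral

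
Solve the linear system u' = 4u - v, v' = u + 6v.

Coefficient matrix A = [[4, -1], [1, 6]].
Characteristic polynomial det(A - λI) = λ^2 - 10λ + 25 = 0.
Single eigenvalue λ = 5 with algebraic multiplicity 2.
Eigenvector v = (1,-1); generalized eigenvector w with (A-λI)w=v is (1,-2).
General solution: e^(5t)[c_1·v + c_2·(t·v + w)].

u(t) = c_1e^(5t) + c_2te^(5t) + c_2e^(5t), v(t) = -c_1e^(5t) - c_2te^(5t) - 2c_2e^(5t)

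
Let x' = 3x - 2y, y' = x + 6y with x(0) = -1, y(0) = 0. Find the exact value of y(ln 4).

A = [[3,-2],[1,6]]; eigenvalues λ = 5, 4.
Eigenvectors: (-1,1) for λ=5, (-2,1) for λ=4.
From the initial condition, c_1 = -1, c_2 = 1.
y(ln 4) = (-1)(4^5)(1) + (1)(4^4)(1) = -768.

-768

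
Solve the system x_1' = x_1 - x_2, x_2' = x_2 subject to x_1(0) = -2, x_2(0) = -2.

x_1(t) = 2te^(t) - 2e^(t), x_2(t) = -2e^(t)

Coefficient matrix A = [[1, -1], [0, 1]].
Characteristic polynomial det(A - λI) = λ^2 - 2λ + 1 = 0.
Single eigenvalue λ = 1 with algebraic multiplicity 2.
Eigenvector v = (-1,0); generalized eigenvector w with (A-λI)w=v is (3,1).
General solution: e^(t)[C_1·v + C_2·(t·v + w)].
Applying x_1(0)=-2, x_2(0)=-2 gives C_1=-4, C_2=-2.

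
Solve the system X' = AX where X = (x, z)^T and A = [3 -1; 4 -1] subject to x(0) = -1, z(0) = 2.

x(t) = -4te^(t) - e^(t), z(t) = -8te^(t) + 2e^(t)

Coefficient matrix A = [[3, -1], [4, -1]].
Characteristic polynomial det(A - λI) = λ^2 - 2λ + 1 = 0.
Single eigenvalue λ = 1 with algebraic multiplicity 2.
Eigenvector v = (-1,-2); generalized eigenvector w with (A-λI)w=v is (-2,-3).
General solution: e^(t)[C_1·v + C_2·(t·v + w)].
Applying x(0)=-1, z(0)=2 gives C_1=-7, C_2=4.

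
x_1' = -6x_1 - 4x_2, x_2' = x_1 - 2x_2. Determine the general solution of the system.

Coefficient matrix A = [[-6, -4], [1, -2]].
Characteristic polynomial det(A - λI) = λ^2 + 8λ + 16 = 0.
Single eigenvalue λ = -4 with algebraic multiplicity 2.
Eigenvector v = (-2,1); generalized eigenvector w with (A-λI)w=v is (1,0).
General solution: e^(-4t)[c_1·v + c_2·(t·v + w)].

x_1(t) = -2c_1e^(-4t) - 2c_2te^(-4t) + c_2e^(-4t), x_2(t) = c_1e^(-4t) + c_2te^(-4t)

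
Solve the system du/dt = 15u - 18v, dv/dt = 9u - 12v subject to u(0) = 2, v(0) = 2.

Coefficient matrix A = [[15, -18], [9, -12]].
Characteristic polynomial det(A - λI) = λ^2 - 3λ - 18 = 0.
Eigenvalues λ = -3, 6.
For λ=-3: (A-λI) row 1 is [18, -18], so an eigenvector is (1, 1).
For λ=6: (A-λI) row 1 is [9, -18], so an eigenvector is (2, 1).
General solution: K_1e^(-3t)(1,1) + K_2e^(6t)(2,1).
Applying u(0)=2, v(0)=2 gives K_1=2, K_2=0.

u(t) = 2e^(-3t), v(t) = 2e^(-3t)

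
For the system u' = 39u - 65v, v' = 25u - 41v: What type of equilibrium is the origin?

stable spiral

A = [[39,-65],[25,-41]]; det(A-λI) = λ^2 + 2λ + 26.
λ = -1 ± 5i: negative real part.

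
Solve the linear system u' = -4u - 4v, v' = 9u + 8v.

u(t) = 2K_1e^(2t) + 2K_2te^(2t) + K_2e^(2t), v(t) = -3K_1e^(2t) - 3K_2te^(2t) - 2K_2e^(2t)

Coefficient matrix A = [[-4, -4], [9, 8]].
Characteristic polynomial det(A - λI) = λ^2 - 4λ + 4 = 0.
Single eigenvalue λ = 2 with algebraic multiplicity 2.
Eigenvector v = (2,-3); generalized eigenvector w with (A-λI)w=v is (1,-2).
General solution: e^(2t)[K_1·v + K_2·(t·v + w)].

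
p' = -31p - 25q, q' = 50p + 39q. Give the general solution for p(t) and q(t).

Coefficient matrix A = [[-31, -25], [50, 39]].
Characteristic polynomial det(A - λI) = λ^2 - 8λ + 41 = 0.
Eigenvalues λ = 4 ± 5i (complex conjugate pair).
For λ=4+5i: an eigenvector is (2,-3) - i(1,-1) = (2 - i, -3 + i).
A real fundamental pair from Re and Im of e^((4+5i)t)v: X_1 = e^(4t)(cos(5t)·(2,-3) + sin(5t)·(1,-1)), X_2 = e^(4t)(sin(5t)·(2,-3) - cos(5t)·(1,-1)).
General solution: C_1X_1 + C_2X_2.

p(t) = C_1e^(4t)sin(5t) + 2C_1e^(4t)cos(5t) + 2C_2e^(4t)sin(5t) - C_2e^(4t)cos(5t), q(t) = -C_1e^(4t)sin(5t) - 3C_1e^(4t)cos(5t) - 3C_2e^(4t)sin(5t) + C_2e^(4t)cos(5t)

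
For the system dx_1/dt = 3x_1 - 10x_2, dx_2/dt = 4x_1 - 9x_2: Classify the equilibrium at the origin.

stable spiral

A = [[3,-10],[4,-9]]; det(A-λI) = λ^2 + 6λ + 13.
λ = -3 ± 2i: negative real part.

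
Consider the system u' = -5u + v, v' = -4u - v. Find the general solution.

Coefficient matrix A = [[-5, 1], [-4, -1]].
Characteristic polynomial det(A - λI) = λ^2 + 6λ + 9 = 0.
Single eigenvalue λ = -3 with algebraic multiplicity 2.
Eigenvector v = (-1,-2); generalized eigenvector w with (A-λI)w=v is (0,-1).
General solution: e^(-3t)[K_1·v + K_2·(t·v + w)].

u(t) = -K_1e^(-3t) - K_2te^(-3t), v(t) = -2K_1e^(-3t) - 2K_2te^(-3t) - K_2e^(-3t)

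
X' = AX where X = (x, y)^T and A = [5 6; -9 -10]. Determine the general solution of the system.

x(t) = 2K_1e^(-4t) - K_2e^(-t), y(t) = -3K_1e^(-4t) + K_2e^(-t)

Coefficient matrix A = [[5, 6], [-9, -10]].
Characteristic polynomial det(A - λI) = λ^2 + 5λ + 4 = 0.
Eigenvalues λ = -4, -1.
For λ=-4: (A-λI) row 1 is [9, 6], so an eigenvector is (2, -3).
For λ=-1: (A-λI) row 1 is [6, 6], so an eigenvector is (-1, 1).
General solution: K_1e^(-4t)(2,-3) + K_2e^(-t)(-1,1).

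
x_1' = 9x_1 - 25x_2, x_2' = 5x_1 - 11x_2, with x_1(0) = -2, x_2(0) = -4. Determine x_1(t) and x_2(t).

Coefficient matrix A = [[9, -25], [5, -11]].
Characteristic polynomial det(A - λI) = λ^2 + 2λ + 26 = 0.
Eigenvalues λ = -1 ± 5i (complex conjugate pair).
For λ=-1+5i: an eigenvector is (1,0) - i(2,1) = (1 - 2i, 0 - i).
A real fundamental pair from Re and Im of e^((-1+5i)t)v: X_1 = e^(-t)(cos(5t)·(1,0) + sin(5t)·(2,1)), X_2 = e^(-t)(sin(5t)·(1,0) - cos(5t)·(2,1)).
General solution: c_1X_1 + c_2X_2.
Applying x_1(0)=-2, x_2(0)=-4 gives c_1=6, c_2=4.

x_1(t) = 16e^(-t)sin(5t) - 2e^(-t)cos(5t), x_2(t) = 6e^(-t)sin(5t) - 4e^(-t)cos(5t)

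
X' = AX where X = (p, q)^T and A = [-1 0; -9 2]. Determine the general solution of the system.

p(t) = -K_1e^(-t), q(t) = -3K_1e^(-t) + K_2e^(2t)

Coefficient matrix A = [[-1, 0], [-9, 2]].
Characteristic polynomial det(A - λI) = λ^2 - λ - 2 = 0.
Eigenvalues λ = -1, 2.
For λ=-1: (A-λI) row 2 is [-9, 3], so an eigenvector is (-1, -3).
For λ=2: (A-λI) row 1 is [-3, 0], so an eigenvector is (0, 1).
General solution: K_1e^(-t)(-1,-3) + K_2e^(2t)(0,1).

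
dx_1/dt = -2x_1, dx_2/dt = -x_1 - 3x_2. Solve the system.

Coefficient matrix A = [[-2, 0], [-1, -3]].
Characteristic polynomial det(A - λI) = λ^2 + 5λ + 6 = 0.
Eigenvalues λ = -3, -2.
For λ=-3: (A-λI) row 1 is [1, 0], so an eigenvector is (0, -1).
For λ=-2: (A-λI) row 2 is [-1, -1], so an eigenvector is (-1, 1).
General solution: c_1e^(-3t)(0,-1) + c_2e^(-2t)(-1,1).

x_1(t) = -c_2e^(-2t), x_2(t) = -c_1e^(-3t) + c_2e^(-2t)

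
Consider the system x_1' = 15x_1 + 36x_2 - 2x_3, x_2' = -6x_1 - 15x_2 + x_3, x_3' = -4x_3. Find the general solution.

x_1(t) = 3c_1e^(3t) - 2c_2e^(-4t) - 2c_3e^(-3t), x_2(t) = -c_1e^(3t) + c_2e^(-4t) + c_3e^(-3t), x_3(t) = -c_2e^(-4t)

Coefficient matrix A = [[15, 36, -2], [-6, -15, 1], [0, 0, -4]].
det(A - λI) = 0 gives eigenvalues λ = 3, -4, -3.
For λ=3: eigenvector (3,-1,0).
For λ=-4: eigenvector (-2,1,-1).
For λ=-3: eigenvector (-2,1,0).
General solution: c_1e^(3t)(3,-1,0) + c_2e^(-4t)(-2,1,-1) + c_3e^(-3t)(-2,1,0).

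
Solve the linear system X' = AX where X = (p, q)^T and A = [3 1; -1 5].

p(t) = C_1e^(4t) + C_2te^(4t) - 3C_2e^(4t), q(t) = C_1e^(4t) + C_2te^(4t) - 2C_2e^(4t)

Coefficient matrix A = [[3, 1], [-1, 5]].
Characteristic polynomial det(A - λI) = λ^2 - 8λ + 16 = 0.
Single eigenvalue λ = 4 with algebraic multiplicity 2.
Eigenvector v = (1,1); generalized eigenvector w with (A-λI)w=v is (-3,-2).
General solution: e^(4t)[C_1·v + C_2·(t·v + w)].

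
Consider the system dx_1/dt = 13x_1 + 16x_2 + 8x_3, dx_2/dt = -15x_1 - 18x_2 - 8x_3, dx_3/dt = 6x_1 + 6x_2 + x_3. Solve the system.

x_1(t) = C_2e^(-3t) + 2C_3e^(t), x_2(t) = C_1e^(-2t) - C_2e^(-3t) - 2C_3e^(t), x_3(t) = -2C_1e^(-2t) + C_3e^(t)

Coefficient matrix A = [[13, 16, 8], [-15, -18, -8], [6, 6, 1]].
det(A - λI) = 0 gives eigenvalues λ = -2, -3, 1.
For λ=-2: eigenvector (0,1,-2).
For λ=-3: eigenvector (1,-1,0).
For λ=1: eigenvector (2,-2,1).
General solution: C_1e^(-2t)(0,1,-2) + C_2e^(-3t)(1,-1,0) + C_3e^(t)(2,-2,1).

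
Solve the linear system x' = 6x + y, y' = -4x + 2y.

x(t) = -C_1e^(4t) - C_2te^(4t) + C_2e^(4t), y(t) = 2C_1e^(4t) + 2C_2te^(4t) - 3C_2e^(4t)

Coefficient matrix A = [[6, 1], [-4, 2]].
Characteristic polynomial det(A - λI) = λ^2 - 8λ + 16 = 0.
Single eigenvalue λ = 4 with algebraic multiplicity 2.
Eigenvector v = (-1,2); generalized eigenvector w with (A-λI)w=v is (1,-3).
General solution: e^(4t)[C_1·v + C_2·(t·v + w)].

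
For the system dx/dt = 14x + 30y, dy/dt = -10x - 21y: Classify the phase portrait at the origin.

A = [[14,30],[-10,-21]]; det(A-λI) = λ^2 + 7λ + 6.
λ = -6, -1: both negative.

stable node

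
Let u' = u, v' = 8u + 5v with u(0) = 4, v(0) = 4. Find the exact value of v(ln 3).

2892

A = [[1,0],[8,5]]; eigenvalues λ = 5, 1.
Eigenvectors: (0,1) for λ=5, (-1,2) for λ=1.
From the initial condition, c_1 = 12, c_2 = -4.
v(ln 3) = (12)(3^5)(1) + (-4)(3^1)(2) = 2892.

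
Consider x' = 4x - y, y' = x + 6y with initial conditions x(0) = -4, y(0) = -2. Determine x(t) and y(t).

x(t) = 6te^(5t) - 4e^(5t), y(t) = -6te^(5t) - 2e^(5t)

Coefficient matrix A = [[4, -1], [1, 6]].
Characteristic polynomial det(A - λI) = λ^2 - 10λ + 25 = 0.
Single eigenvalue λ = 5 with algebraic multiplicity 2.
Eigenvector v = (-1,1); generalized eigenvector w with (A-λI)w=v is (0,1).
General solution: e^(5t)[K_1·v + K_2·(t·v + w)].
Applying x(0)=-4, y(0)=-2 gives K_1=4, K_2=-6.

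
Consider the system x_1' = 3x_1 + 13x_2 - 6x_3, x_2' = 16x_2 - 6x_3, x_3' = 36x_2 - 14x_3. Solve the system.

Coefficient matrix A = [[3, 13, -6], [0, 16, -6], [0, 36, -14]].
det(A - λI) = 0 gives eigenvalues λ = 3, 4, -2.
For λ=3: eigenvector (1,0,0).
For λ=4: eigenvector (1,1,2).
For λ=-2: eigenvector (1,1,3).
General solution: C_1e^(3t)(1,0,0) + C_2e^(4t)(1,1,2) + C_3e^(-2t)(1,1,3).

x_1(t) = C_1e^(3t) + C_2e^(4t) + C_3e^(-2t), x_2(t) = C_2e^(4t) + C_3e^(-2t), x_3(t) = 2C_2e^(4t) + 3C_3e^(-2t)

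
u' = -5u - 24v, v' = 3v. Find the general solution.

Coefficient matrix A = [[-5, -24], [0, 3]].
Characteristic polynomial det(A - λI) = λ^2 + 2λ - 15 = 0.
Eigenvalues λ = 3, -5.
For λ=3: (A-λI) row 1 is [-8, -24], so an eigenvector is (3, -1).
For λ=-5: (A-λI) row 1 is [0, -24], so an eigenvector is (-1, 0).
General solution: K_1e^(3t)(3,-1) + K_2e^(-5t)(-1,0).

u(t) = 3K_1e^(3t) - K_2e^(-5t), v(t) = -K_1e^(3t)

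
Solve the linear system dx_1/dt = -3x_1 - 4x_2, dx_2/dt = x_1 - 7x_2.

x_1(t) = -2c_1e^(-5t) - 2c_2te^(-5t) - 3c_2e^(-5t), x_2(t) = -c_1e^(-5t) - c_2te^(-5t) - c_2e^(-5t)

Coefficient matrix A = [[-3, -4], [1, -7]].
Characteristic polynomial det(A - λI) = λ^2 + 10λ + 25 = 0.
Single eigenvalue λ = -5 with algebraic multiplicity 2.
Eigenvector v = (-2,-1); generalized eigenvector w with (A-λI)w=v is (-3,-1).
General solution: e^(-5t)[c_1·v + c_2·(t·v + w)].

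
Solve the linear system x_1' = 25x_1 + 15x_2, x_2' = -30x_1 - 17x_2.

x_1(t) = C_1e^(4t)sin(3t) - 2C_1e^(4t)cos(3t) - 2C_2e^(4t)sin(3t) - C_2e^(4t)cos(3t), x_2(t) = -C_1e^(4t)sin(3t) + 3C_1e^(4t)cos(3t) + 3C_2e^(4t)sin(3t) + C_2e^(4t)cos(3t)

Coefficient matrix A = [[25, 15], [-30, -17]].
Characteristic polynomial det(A - λI) = λ^2 - 8λ + 25 = 0.
Eigenvalues λ = 4 ± 3i (complex conjugate pair).
For λ=4+3i: an eigenvector is (-2,3) - i(1,-1) = (-2 - i, 3 + i).
A real fundamental pair from Re and Im of e^((4+3i)t)v: X_1 = e^(4t)(cos(3t)·(-2,3) + sin(3t)·(1,-1)), X_2 = e^(4t)(sin(3t)·(-2,3) - cos(3t)·(1,-1)).
General solution: C_1X_1 + C_2X_2.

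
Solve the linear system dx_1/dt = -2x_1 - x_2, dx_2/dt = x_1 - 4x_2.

Coefficient matrix A = [[-2, -1], [1, -4]].
Characteristic polynomial det(A - λI) = λ^2 + 6λ + 9 = 0.
Single eigenvalue λ = -3 with algebraic multiplicity 2.
Eigenvector v = (-1,-1); generalized eigenvector w with (A-λI)w=v is (0,1).
General solution: e^(-3t)[c_1·v + c_2·(t·v + w)].

x_1(t) = -c_1e^(-3t) - c_2te^(-3t), x_2(t) = -c_1e^(-3t) - c_2te^(-3t) + c_2e^(-3t)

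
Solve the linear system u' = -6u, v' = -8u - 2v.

Coefficient matrix A = [[-6, 0], [-8, -2]].
Characteristic polynomial det(A - λI) = λ^2 + 8λ + 12 = 0.
Eigenvalues λ = -2, -6.
For λ=-2: (A-λI) row 1 is [-4, 0], so an eigenvector is (0, -1).
For λ=-6: (A-λI) row 2 is [-8, 4], so an eigenvector is (-1, -2).
General solution: C_1e^(-2t)(0,-1) + C_2e^(-6t)(-1,-2).

u(t) = -C_2e^(-6t), v(t) = -C_1e^(-2t) - 2C_2e^(-6t)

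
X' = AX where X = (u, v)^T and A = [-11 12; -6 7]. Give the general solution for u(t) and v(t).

Coefficient matrix A = [[-11, 12], [-6, 7]].
Characteristic polynomial det(A - λI) = λ^2 + 4λ - 5 = 0.
Eigenvalues λ = 1, -5.
For λ=1: (A-λI) row 1 is [-12, 12], so an eigenvector is (-1, -1).
For λ=-5: (A-λI) row 1 is [-6, 12], so an eigenvector is (-2, -1).
General solution: c_1e^(t)(-1,-1) + c_2e^(-5t)(-2,-1).

u(t) = -c_1e^(t) - 2c_2e^(-5t), v(t) = -c_1e^(t) - c_2e^(-5t)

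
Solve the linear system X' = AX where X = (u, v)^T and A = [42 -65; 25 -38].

Coefficient matrix A = [[42, -65], [25, -38]].
Characteristic polynomial det(A - λI) = λ^2 - 4λ + 29 = 0.
Eigenvalues λ = 2 ± 5i (complex conjugate pair).
For λ=2+5i: an eigenvector is (3,2) - i(-2,-1) = (3 + 2i, 2 + i).
A real fundamental pair from Re and Im of e^((2+5i)t)v: X_1 = e^(2t)(cos(5t)·(3,2) + sin(5t)·(-2,-1)), X_2 = e^(2t)(sin(5t)·(3,2) - cos(5t)·(-2,-1)).
General solution: K_1X_1 + K_2X_2.

u(t) = -2K_1e^(2t)sin(5t) + 3K_1e^(2t)cos(5t) + 3K_2e^(2t)sin(5t) + 2K_2e^(2t)cos(5t), v(t) = -K_1e^(2t)sin(5t) + 2K_1e^(2t)cos(5t) + 2K_2e^(2t)sin(5t) + K_2e^(2t)cos(5t)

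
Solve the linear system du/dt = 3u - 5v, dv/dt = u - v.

Coefficient matrix A = [[3, -5], [1, -1]].
Characteristic polynomial det(A - λI) = λ^2 - 2λ + 2 = 0.
Eigenvalues λ = 1 ± i (complex conjugate pair).
For λ=1+i: an eigenvector is (2,1) - i(-1,0) = (2 + i, 1).
A real fundamental pair from Re and Im of e^((1+i)t)v: X_1 = e^(t)(cos(t)·(2,1) + sin(t)·(-1,0)), X_2 = e^(t)(sin(t)·(2,1) - cos(t)·(-1,0)).
General solution: c_1X_1 + c_2X_2.

u(t) = -c_1e^(t)sin(t) + 2c_1e^(t)cos(t) + 2c_2e^(t)sin(t) + c_2e^(t)cos(t), v(t) = c_1e^(t)cos(t) + c_2e^(t)sin(t)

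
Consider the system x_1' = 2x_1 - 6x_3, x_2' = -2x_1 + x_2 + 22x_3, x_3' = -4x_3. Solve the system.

Coefficient matrix A = [[2, 0, -6], [-2, 1, 22], [0, 0, -4]].
det(A - λI) = 0 gives eigenvalues λ = -4, 1, 2.
For λ=-4: eigenvector (1,-4,1).
For λ=1: eigenvector (0,1,0).
For λ=2: eigenvector (1,-2,0).
General solution: K_1e^(-4t)(1,-4,1) + K_2e^(t)(0,1,0) + K_3e^(2t)(1,-2,0).

x_1(t) = K_1e^(-4t) + K_3e^(2t), x_2(t) = -4K_1e^(-4t) + K_2e^(t) - 2K_3e^(2t), x_3(t) = K_1e^(-4t)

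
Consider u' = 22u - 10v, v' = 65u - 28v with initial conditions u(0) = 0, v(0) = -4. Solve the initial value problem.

u(t) = 8e^(-3t)sin(5t), v(t) = 20e^(-3t)sin(5t) - 4e^(-3t)cos(5t)

Coefficient matrix A = [[22, -10], [65, -28]].
Characteristic polynomial det(A - λI) = λ^2 + 6λ + 34 = 0.
Eigenvalues λ = -3 ± 5i (complex conjugate pair).
For λ=-3+5i: an eigenvector is (1,3) - i(-1,-2) = (1 + i, 3 + 2i).
A real fundamental pair from Re and Im of e^((-3+5i)t)v: X_1 = e^(-3t)(cos(5t)·(1,3) + sin(5t)·(-1,-2)), X_2 = e^(-3t)(sin(5t)·(1,3) - cos(5t)·(-1,-2)).
General solution: c_1X_1 + c_2X_2.
Applying u(0)=0, v(0)=-4 gives c_1=-4, c_2=4.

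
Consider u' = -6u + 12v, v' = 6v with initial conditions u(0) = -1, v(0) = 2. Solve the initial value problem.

u(t) = 2e^(6t) - 3e^(-6t), v(t) = 2e^(6t)

Coefficient matrix A = [[-6, 12], [0, 6]].
Characteristic polynomial det(A - λI) = λ^2 - 36 = 0.
Eigenvalues λ = -6, 6.
For λ=-6: (A-λI) row 1 is [0, 12], so an eigenvector is (1, 0).
For λ=6: (A-λI) row 1 is [-12, 12], so an eigenvector is (-1, -1).
General solution: C_1e^(-6t)(1,0) + C_2e^(6t)(-1,-1).
Applying u(0)=-1, v(0)=2 gives C_1=-3, C_2=-2.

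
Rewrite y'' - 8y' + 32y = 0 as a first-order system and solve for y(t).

y(t) = K_1e^(4t)cos(4t) + K_2e^(4t)sin(4t)

Let x_1 = y, x_2 = y'. Then x_1' = x_2 and x_2' = -32x_1 + 8x_2.
A = [[0,1],[-32,8]]; det(A-λI) = λ^2 - 8λ + 32.
Eigenvalues λ = 4 ± 4i.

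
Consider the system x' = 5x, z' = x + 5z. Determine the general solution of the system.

x(t) = -K_2e^(5t), z(t) = -K_1e^(5t) - K_2te^(5t) + K_2e^(5t)

Coefficient matrix A = [[5, 0], [1, 5]].
Characteristic polynomial det(A - λI) = λ^2 - 10λ + 25 = 0.
Single eigenvalue λ = 5 with algebraic multiplicity 2.
Eigenvector v = (0,-1); generalized eigenvector w with (A-λI)w=v is (-1,1).
General solution: e^(5t)[K_1·v + K_2·(t·v + w)].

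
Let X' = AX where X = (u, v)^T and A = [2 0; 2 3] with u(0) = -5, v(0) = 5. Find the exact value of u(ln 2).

-20

A = [[2,0],[2,3]]; eigenvalues λ = 3, 2.
Eigenvectors: (0,1) for λ=3, (1,-2) for λ=2.
From the initial condition, c_1 = -5, c_2 = -5.
u(ln 2) = (-5)(2^3)(0) + (-5)(2^2)(1) = -20.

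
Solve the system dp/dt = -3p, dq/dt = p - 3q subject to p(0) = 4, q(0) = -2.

p(t) = 4e^(-3t), q(t) = 4te^(-3t) - 2e^(-3t)

Coefficient matrix A = [[-3, 0], [1, -3]].
Characteristic polynomial det(A - λI) = λ^2 + 6λ + 9 = 0.
Single eigenvalue λ = -3 with algebraic multiplicity 2.
Eigenvector v = (0,-1); generalized eigenvector w with (A-λI)w=v is (-1,-2).
General solution: e^(-3t)[c_1·v + c_2·(t·v + w)].
Applying p(0)=4, q(0)=-2 gives c_1=10, c_2=-4.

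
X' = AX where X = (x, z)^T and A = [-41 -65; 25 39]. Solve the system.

Coefficient matrix A = [[-41, -65], [25, 39]].
Characteristic polynomial det(A - λI) = λ^2 + 2λ + 26 = 0.
Eigenvalues λ = -1 ± 5i (complex conjugate pair).
For λ=-1+5i: an eigenvector is (-2,1) - i(3,-2) = (-2 - 3i, 1 + 2i).
A real fundamental pair from Re and Im of e^((-1+5i)t)v: X_1 = e^(-t)(cos(5t)·(-2,1) + sin(5t)·(3,-2)), X_2 = e^(-t)(sin(5t)·(-2,1) - cos(5t)·(3,-2)).
General solution: C_1X_1 + C_2X_2.

x(t) = 3C_1e^(-t)sin(5t) - 2C_1e^(-t)cos(5t) - 2C_2e^(-t)sin(5t) - 3C_2e^(-t)cos(5t), z(t) = -2C_1e^(-t)sin(5t) + C_1e^(-t)cos(5t) + C_2e^(-t)sin(5t) + 2C_2e^(-t)cos(5t)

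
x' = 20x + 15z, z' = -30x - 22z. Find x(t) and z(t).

Coefficient matrix A = [[20, 15], [-30, -22]].
Characteristic polynomial det(A - λI) = λ^2 + 2λ + 10 = 0.
Eigenvalues λ = -1 ± 3i (complex conjugate pair).
For λ=-1+3i: an eigenvector is (2,-3) - i(-1,1) = (2 + i, -3 - i).
A real fundamental pair from Re and Im of e^((-1+3i)t)v: X_1 = e^(-t)(cos(3t)·(2,-3) + sin(3t)·(-1,1)), X_2 = e^(-t)(sin(3t)·(2,-3) - cos(3t)·(-1,1)).
General solution: C_1X_1 + C_2X_2.

x(t) = -C_1e^(-t)sin(3t) + 2C_1e^(-t)cos(3t) + 2C_2e^(-t)sin(3t) + C_2e^(-t)cos(3t), z(t) = C_1e^(-t)sin(3t) - 3C_1e^(-t)cos(3t) - 3C_2e^(-t)sin(3t) - C_2e^(-t)cos(3t)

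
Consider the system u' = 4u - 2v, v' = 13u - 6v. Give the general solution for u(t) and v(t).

Coefficient matrix A = [[4, -2], [13, -6]].
Characteristic polynomial det(A - λI) = λ^2 + 2λ + 2 = 0.
Eigenvalues λ = -1 ± i (complex conjugate pair).
For λ=-1+i: an eigenvector is (1,3) - i(-1,-2) = (1 + i, 3 + 2i).
A real fundamental pair from Re and Im of e^((-1+i)t)v: X_1 = e^(-t)(cos(t)·(1,3) + sin(t)·(-1,-2)), X_2 = e^(-t)(sin(t)·(1,3) - cos(t)·(-1,-2)).
General solution: c_1X_1 + c_2X_2.

u(t) = -c_1e^(-t)sin(t) + c_1e^(-t)cos(t) + c_2e^(-t)sin(t) + c_2e^(-t)cos(t), v(t) = -2c_1e^(-t)sin(t) + 3c_1e^(-t)cos(t) + 3c_2e^(-t)sin(t) + 2c_2e^(-t)cos(t)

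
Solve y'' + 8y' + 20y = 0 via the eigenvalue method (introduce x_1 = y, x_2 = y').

y(t) = K_1e^(-4t)cos(2t) + K_2e^(-4t)sin(2t)

Let x_1 = y, x_2 = y'. Then x_1' = x_2 and x_2' = -20x_1 - 8x_2.
A = [[0,1],[-20,-8]]; det(A-λI) = λ^2 + 8λ + 20.
Eigenvalues λ = -4 ± 2i.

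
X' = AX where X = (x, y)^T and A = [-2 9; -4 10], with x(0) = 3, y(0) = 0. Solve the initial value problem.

x(t) = -18te^(4t) + 3e^(4t), y(t) = -12te^(4t)

Coefficient matrix A = [[-2, 9], [-4, 10]].
Characteristic polynomial det(A - λI) = λ^2 - 8λ + 16 = 0.
Single eigenvalue λ = 4 with algebraic multiplicity 2.
Eigenvector v = (-3,-2); generalized eigenvector w with (A-λI)w=v is (2,1).
General solution: e^(4t)[C_1·v + C_2·(t·v + w)].
Applying x(0)=3, y(0)=0 gives C_1=3, C_2=6.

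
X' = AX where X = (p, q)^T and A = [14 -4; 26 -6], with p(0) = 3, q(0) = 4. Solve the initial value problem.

Coefficient matrix A = [[14, -4], [26, -6]].
Characteristic polynomial det(A - λI) = λ^2 - 8λ + 20 = 0.
Eigenvalues λ = 4 ± 2i (complex conjugate pair).
For λ=4+2i: an eigenvector is (-1,-3) - i(1,2) = (-1 - i, -3 - 2i).
A real fundamental pair from Re and Im of e^((4+2i)t)v: X_1 = e^(4t)(cos(2t)·(-1,-3) + sin(2t)·(1,2)), X_2 = e^(4t)(sin(2t)·(-1,-3) - cos(2t)·(1,2)).
General solution: C_1X_1 + C_2X_2.
Applying p(0)=3, q(0)=4 gives C_1=2, C_2=-5.

p(t) = 7e^(4t)sin(2t) + 3e^(4t)cos(2t), q(t) = 19e^(4t)sin(2t) + 4e^(4t)cos(2t)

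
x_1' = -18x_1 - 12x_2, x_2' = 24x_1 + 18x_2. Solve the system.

Coefficient matrix A = [[-18, -12], [24, 18]].
Characteristic polynomial det(A - λI) = λ^2 - 36 = 0.
Eigenvalues λ = -6, 6.
For λ=-6: (A-λI) row 1 is [-12, -12], so an eigenvector is (-1, 1).
For λ=6: (A-λI) row 1 is [-24, -12], so an eigenvector is (1, -2).
General solution: K_1e^(-6t)(-1,1) + K_2e^(6t)(1,-2).

x_1(t) = -K_1e^(-6t) + K_2e^(6t), x_2(t) = K_1e^(-6t) - 2K_2e^(6t)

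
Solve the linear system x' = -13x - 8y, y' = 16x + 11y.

x(t) = K_1e^(3t) - K_2e^(-5t), y(t) = -2K_1e^(3t) + K_2e^(-5t)

Coefficient matrix A = [[-13, -8], [16, 11]].
Characteristic polynomial det(A - λI) = λ^2 + 2λ - 15 = 0.
Eigenvalues λ = 3, -5.
For λ=3: (A-λI) row 1 is [-16, -8], so an eigenvector is (1, -2).
For λ=-5: (A-λI) row 1 is [-8, -8], so an eigenvector is (-1, 1).
General solution: K_1e^(3t)(1,-2) + K_2e^(-5t)(-1,1).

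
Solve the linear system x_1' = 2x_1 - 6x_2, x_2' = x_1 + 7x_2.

x_1(t) = -3C_1e^(4t) - 2C_2e^(5t), x_2(t) = C_1e^(4t) + C_2e^(5t)

Coefficient matrix A = [[2, -6], [1, 7]].
Characteristic polynomial det(A - λI) = λ^2 - 9λ + 20 = 0.
Eigenvalues λ = 4, 5.
For λ=4: (A-λI) row 1 is [-2, -6], so an eigenvector is (-3, 1).
For λ=5: (A-λI) row 1 is [-3, -6], so an eigenvector is (-2, 1).
General solution: C_1e^(4t)(-3,1) + C_2e^(5t)(-2,1).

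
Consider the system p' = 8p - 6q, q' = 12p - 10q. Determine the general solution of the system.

Coefficient matrix A = [[8, -6], [12, -10]].
Characteristic polynomial det(A - λI) = λ^2 + 2λ - 8 = 0.
Eigenvalues λ = -4, 2.
For λ=-4: (A-λI) row 1 is [12, -6], so an eigenvector is (1, 2).
For λ=2: (A-λI) row 1 is [6, -6], so an eigenvector is (-1, -1).
General solution: c_1e^(-4t)(1,2) + c_2e^(2t)(-1,-1).

p(t) = c_1e^(-4t) - c_2e^(2t), q(t) = 2c_1e^(-4t) - c_2e^(2t)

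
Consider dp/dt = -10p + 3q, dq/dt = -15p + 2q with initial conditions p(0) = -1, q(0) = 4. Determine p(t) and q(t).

Coefficient matrix A = [[-10, 3], [-15, 2]].
Characteristic polynomial det(A - λI) = λ^2 + 8λ + 25 = 0.
Eigenvalues λ = -4 ± 3i (complex conjugate pair).
For λ=-4+3i: an eigenvector is (0,1) - i(1,2) = (0 - i, 1 - 2i).
A real fundamental pair from Re and Im of e^((-4+3i)t)v: X_1 = e^(-4t)(cos(3t)·(0,1) + sin(3t)·(1,2)), X_2 = e^(-4t)(sin(3t)·(0,1) - cos(3t)·(1,2)).
General solution: c_1X_1 + c_2X_2.
Applying p(0)=-1, q(0)=4 gives c_1=6, c_2=1.

p(t) = 6e^(-4t)sin(3t) - e^(-4t)cos(3t), q(t) = 13e^(-4t)sin(3t) + 4e^(-4t)cos(3t)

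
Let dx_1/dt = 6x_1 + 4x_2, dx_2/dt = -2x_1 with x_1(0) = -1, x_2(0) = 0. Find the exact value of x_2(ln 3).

A = [[6,4],[-2,0]]; eigenvalues λ = 2, 4.
Eigenvectors: (-1,1) for λ=2, (2,-1) for λ=4.
From the initial condition, c_1 = -1, c_2 = -1.
x_2(ln 3) = (-1)(3^2)(1) + (-1)(3^4)(-1) = 72.

72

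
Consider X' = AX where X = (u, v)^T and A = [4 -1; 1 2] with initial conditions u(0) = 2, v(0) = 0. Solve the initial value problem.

Coefficient matrix A = [[4, -1], [1, 2]].
Characteristic polynomial det(A - λI) = λ^2 - 6λ + 9 = 0.
Single eigenvalue λ = 3 with algebraic multiplicity 2.
Eigenvector v = (1,1); generalized eigenvector w with (A-λI)w=v is (3,2).
General solution: e^(3t)[C_1·v + C_2·(t·v + w)].
Applying u(0)=2, v(0)=0 gives C_1=-4, C_2=2.

u(t) = 2te^(3t) + 2e^(3t), v(t) = 2te^(3t)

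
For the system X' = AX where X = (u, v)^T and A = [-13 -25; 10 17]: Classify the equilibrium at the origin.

A = [[-13,-25],[10,17]]; det(A-λI) = λ^2 - 4λ + 29.
λ = 2 ± 5i: positive real part.

unstable spiral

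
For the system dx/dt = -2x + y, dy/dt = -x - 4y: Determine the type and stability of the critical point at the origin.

A = [[-2,1],[-1,-4]]; det(A-λI) = λ^2 + 6λ + 9.
repeated λ = -3 with a single eigenvector.

stable improper node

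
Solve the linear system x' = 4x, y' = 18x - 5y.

Coefficient matrix A = [[4, 0], [18, -5]].
Characteristic polynomial det(A - λI) = λ^2 + λ - 20 = 0.
Eigenvalues λ = -5, 4.
For λ=-5: (A-λI) row 1 is [9, 0], so an eigenvector is (0, 1).
For λ=4: (A-λI) row 2 is [18, -9], so an eigenvector is (1, 2).
General solution: K_1e^(-5t)(0,1) + K_2e^(4t)(1,2).

x(t) = K_2e^(4t), y(t) = K_1e^(-5t) + 2K_2e^(4t)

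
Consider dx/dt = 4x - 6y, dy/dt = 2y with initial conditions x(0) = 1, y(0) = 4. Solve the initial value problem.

Coefficient matrix A = [[4, -6], [0, 2]].
Characteristic polynomial det(A - λI) = λ^2 - 6λ + 8 = 0.
Eigenvalues λ = 4, 2.
For λ=4: (A-λI) row 1 is [0, -6], so an eigenvector is (1, 0).
For λ=2: (A-λI) row 1 is [2, -6], so an eigenvector is (-3, -1).
General solution: K_1e^(4t)(1,0) + K_2e^(2t)(-3,-1).
Applying x(0)=1, y(0)=4 gives K_1=-11, K_2=-4.

x(t) = -11e^(4t) + 12e^(2t), y(t) = 4e^(2t)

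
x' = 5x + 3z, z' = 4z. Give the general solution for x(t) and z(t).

x(t) = -K_1e^(5t) + 3K_2e^(4t), z(t) = -K_2e^(4t)

Coefficient matrix A = [[5, 3], [0, 4]].
Characteristic polynomial det(A - λI) = λ^2 - 9λ + 20 = 0.
Eigenvalues λ = 5, 4.
For λ=5: (A-λI) row 1 is [0, 3], so an eigenvector is (-1, 0).
For λ=4: (A-λI) row 1 is [1, 3], so an eigenvector is (3, -1).
General solution: K_1e^(5t)(-1,0) + K_2e^(4t)(3,-1).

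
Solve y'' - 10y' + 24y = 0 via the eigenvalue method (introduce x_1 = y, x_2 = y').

y(t) = C_1e^(4t) + C_2e^(6t)

Let x_1 = y, x_2 = y'. Then x_1' = x_2 and x_2' = -24x_1 + 10x_2.
A = [[0,1],[-24,10]]; det(A-λI) = λ^2 - 10λ + 24.
Eigenvalues λ = 4, 6 with eigenvectors (1,4), (1,6).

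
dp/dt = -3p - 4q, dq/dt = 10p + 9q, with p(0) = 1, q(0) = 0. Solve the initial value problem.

Coefficient matrix A = [[-3, -4], [10, 9]].
Characteristic polynomial det(A - λI) = λ^2 - 6λ + 13 = 0.
Eigenvalues λ = 3 ± 2i (complex conjugate pair).
For λ=3+2i: an eigenvector is (-1,1) - i(1,-2) = (-1 - i, 1 + 2i).
A real fundamental pair from Re and Im of e^((3+2i)t)v: X_1 = e^(3t)(cos(2t)·(-1,1) + sin(2t)·(1,-2)), X_2 = e^(3t)(sin(2t)·(-1,1) - cos(2t)·(1,-2)).
General solution: C_1X_1 + C_2X_2.
Applying p(0)=1, q(0)=0 gives C_1=-2, C_2=1.

p(t) = -3e^(3t)sin(2t) + e^(3t)cos(2t), q(t) = 5e^(3t)sin(2t)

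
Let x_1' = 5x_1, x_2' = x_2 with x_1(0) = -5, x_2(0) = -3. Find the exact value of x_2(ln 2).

A = [[5,0],[0,1]]; eigenvalues λ = 1, 5.
Eigenvectors: (0,1) for λ=1, (-1,0) for λ=5.
From the initial condition, c_1 = -3, c_2 = 5.
x_2(ln 2) = (-3)(2^1)(1) + (5)(2^5)(0) = -6.

-6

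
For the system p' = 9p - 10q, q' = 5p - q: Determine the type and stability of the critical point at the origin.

unstable spiral

A = [[9,-10],[5,-1]]; det(A-λI) = λ^2 - 8λ + 41.
λ = 4 ± 5i: positive real part.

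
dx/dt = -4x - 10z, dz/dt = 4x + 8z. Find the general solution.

x(t) = C_1e^(2t)sin(2t) - 2C_1e^(2t)cos(2t) - 2C_2e^(2t)sin(2t) - C_2e^(2t)cos(2t), z(t) = -C_1e^(2t)sin(2t) + C_1e^(2t)cos(2t) + C_2e^(2t)sin(2t) + C_2e^(2t)cos(2t)

Coefficient matrix A = [[-4, -10], [4, 8]].
Characteristic polynomial det(A - λI) = λ^2 - 4λ + 8 = 0.
Eigenvalues λ = 2 ± 2i (complex conjugate pair).
For λ=2+2i: an eigenvector is (-2,1) - i(1,-1) = (-2 - i, 1 + i).
A real fundamental pair from Re and Im of e^((2+2i)t)v: X_1 = e^(2t)(cos(2t)·(-2,1) + sin(2t)·(1,-1)), X_2 = e^(2t)(sin(2t)·(-2,1) - cos(2t)·(1,-1)).
General solution: C_1X_1 + C_2X_2.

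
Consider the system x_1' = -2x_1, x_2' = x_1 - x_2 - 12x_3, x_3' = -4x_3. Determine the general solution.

Coefficient matrix A = [[-2, 0, 0], [1, -1, -12], [0, 0, -4]].
det(A - λI) = 0 gives eigenvalues λ = -2, -1, -4.
For λ=-2: eigenvector (1,-1,0).
For λ=-1: eigenvector (0,1,0).
For λ=-4: eigenvector (0,4,1).
General solution: c_1e^(-2t)(1,-1,0) + c_2e^(-t)(0,1,0) + c_3e^(-4t)(0,4,1).

x_1(t) = c_1e^(-2t), x_2(t) = -c_1e^(-2t) + c_2e^(-t) + 4c_3e^(-4t), x_3(t) = c_3e^(-4t)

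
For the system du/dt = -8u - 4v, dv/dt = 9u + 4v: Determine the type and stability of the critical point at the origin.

A = [[-8,-4],[9,4]]; det(A-λI) = λ^2 + 4λ + 4.
repeated λ = -2 with a single eigenvector.

stable improper node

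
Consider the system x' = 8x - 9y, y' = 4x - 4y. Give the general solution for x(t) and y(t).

x(t) = -3K_1e^(2t) - 3K_2te^(2t) + K_2e^(2t), y(t) = -2K_1e^(2t) - 2K_2te^(2t) + K_2e^(2t)

Coefficient matrix A = [[8, -9], [4, -4]].
Characteristic polynomial det(A - λI) = λ^2 - 4λ + 4 = 0.
Single eigenvalue λ = 2 with algebraic multiplicity 2.
Eigenvector v = (-3,-2); generalized eigenvector w with (A-λI)w=v is (1,1).
General solution: e^(2t)[K_1·v + K_2·(t·v + w)].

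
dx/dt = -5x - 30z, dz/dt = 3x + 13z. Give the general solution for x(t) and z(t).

x(t) = -3C_1e^(4t)sin(3t) + C_1e^(4t)cos(3t) + C_2e^(4t)sin(3t) + 3C_2e^(4t)cos(3t), z(t) = C_1e^(4t)sin(3t) - C_2e^(4t)cos(3t)

Coefficient matrix A = [[-5, -30], [3, 13]].
Characteristic polynomial det(A - λI) = λ^2 - 8λ + 25 = 0.
Eigenvalues λ = 4 ± 3i (complex conjugate pair).
For λ=4+3i: an eigenvector is (1,0) - i(-3,1) = (1 + 3i, 0 - i).
A real fundamental pair from Re and Im of e^((4+3i)t)v: X_1 = e^(4t)(cos(3t)·(1,0) + sin(3t)·(-3,1)), X_2 = e^(4t)(sin(3t)·(1,0) - cos(3t)·(-3,1)).
General solution: C_1X_1 + C_2X_2.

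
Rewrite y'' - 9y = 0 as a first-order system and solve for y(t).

y(t) = C_1e^(3t) + C_2e^(-3t)

Let x_1 = y, x_2 = y'. Then x_1' = x_2 and x_2' = 9x_1.
A = [[0,1],[9,0]]; det(A-λI) = λ^2 - 9.
Eigenvalues λ = 3, -3 with eigenvectors (1,3), (1,-3).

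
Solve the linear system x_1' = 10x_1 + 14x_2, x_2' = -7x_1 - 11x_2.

x_1(t) = -2C_1e^(3t) + C_2e^(-4t), x_2(t) = C_1e^(3t) - C_2e^(-4t)

Coefficient matrix A = [[10, 14], [-7, -11]].
Characteristic polynomial det(A - λI) = λ^2 + λ - 12 = 0.
Eigenvalues λ = 3, -4.
For λ=3: (A-λI) row 1 is [7, 14], so an eigenvector is (-2, 1).
For λ=-4: (A-λI) row 1 is [14, 14], so an eigenvector is (1, -1).
General solution: C_1e^(3t)(-2,1) + C_2e^(-4t)(1,-1).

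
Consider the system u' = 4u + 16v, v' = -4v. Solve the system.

Coefficient matrix A = [[4, 16], [0, -4]].
Characteristic polynomial det(A - λI) = λ^2 - 16 = 0.
Eigenvalues λ = 4, -4.
For λ=4: (A-λI) row 1 is [0, 16], so an eigenvector is (1, 0).
For λ=-4: (A-λI) row 1 is [8, 16], so an eigenvector is (-2, 1).
General solution: K_1e^(4t)(1,0) + K_2e^(-4t)(-2,1).

u(t) = K_1e^(4t) - 2K_2e^(-4t), v(t) = K_2e^(-4t)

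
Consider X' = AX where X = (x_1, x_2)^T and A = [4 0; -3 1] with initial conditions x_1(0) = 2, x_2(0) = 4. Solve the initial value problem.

Coefficient matrix A = [[4, 0], [-3, 1]].
Characteristic polynomial det(A - λI) = λ^2 - 5λ + 4 = 0.
Eigenvalues λ = 4, 1.
For λ=4: (A-λI) row 2 is [-3, -3], so an eigenvector is (-1, 1).
For λ=1: (A-λI) row 1 is [3, 0], so an eigenvector is (0, -1).
General solution: C_1e^(4t)(-1,1) + C_2e^(t)(0,-1).
Applying x_1(0)=2, x_2(0)=4 gives C_1=-2, C_2=-6.

x_1(t) = 2e^(4t), x_2(t) = -2e^(4t) + 6e^(t)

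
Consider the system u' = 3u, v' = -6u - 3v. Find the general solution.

u(t) = C_1e^(3t), v(t) = -C_1e^(3t) + C_2e^(-3t)

Coefficient matrix A = [[3, 0], [-6, -3]].
Characteristic polynomial det(A - λI) = λ^2 - 9 = 0.
Eigenvalues λ = 3, -3.
For λ=3: (A-λI) row 2 is [-6, -6], so an eigenvector is (1, -1).
For λ=-3: (A-λI) row 1 is [6, 0], so an eigenvector is (0, 1).
General solution: C_1e^(3t)(1,-1) + C_2e^(-3t)(0,1).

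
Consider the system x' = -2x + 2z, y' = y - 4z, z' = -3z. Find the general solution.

Coefficient matrix A = [[-2, 0, 2], [0, 1, -4], [0, 0, -3]].
det(A - λI) = 0 gives eigenvalues λ = 1, -2, -3.
For λ=1: eigenvector (0,1,0).
For λ=-2: eigenvector (1,0,0).
For λ=-3: eigenvector (-2,1,1).
General solution: c_1e^(t)(0,1,0) + c_2e^(-2t)(1,0,0) + c_3e^(-3t)(-2,1,1).

x(t) = c_2e^(-2t) - 2c_3e^(-3t), y(t) = c_1e^(t) + c_3e^(-3t), z(t) = c_3e^(-3t)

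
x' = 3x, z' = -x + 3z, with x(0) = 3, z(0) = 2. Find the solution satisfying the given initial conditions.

Coefficient matrix A = [[3, 0], [-1, 3]].
Characteristic polynomial det(A - λI) = λ^2 - 6λ + 9 = 0.
Single eigenvalue λ = 3 with algebraic multiplicity 2.
Eigenvector v = (0,1); generalized eigenvector w with (A-λI)w=v is (-1,-3).
General solution: e^(3t)[C_1·v + C_2·(t·v + w)].
Applying x(0)=3, z(0)=2 gives C_1=-7, C_2=-3.

x(t) = 3e^(3t), z(t) = -3te^(3t) + 2e^(3t)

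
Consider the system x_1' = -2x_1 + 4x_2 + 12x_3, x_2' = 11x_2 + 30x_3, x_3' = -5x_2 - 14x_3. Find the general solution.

x_1(t) = K_1e^(-2t) - 2K_3e^(-4t), x_2(t) = 3K_2e^(t) - 2K_3e^(-4t), x_3(t) = -K_2e^(t) + K_3e^(-4t)

Coefficient matrix A = [[-2, 4, 12], [0, 11, 30], [0, -5, -14]].
det(A - λI) = 0 gives eigenvalues λ = -2, 1, -4.
For λ=-2: eigenvector (1,0,0).
For λ=1: eigenvector (0,3,-1).
For λ=-4: eigenvector (-2,-2,1).
General solution: K_1e^(-2t)(1,0,0) + K_2e^(t)(0,3,-1) + K_3e^(-4t)(-2,-2,1).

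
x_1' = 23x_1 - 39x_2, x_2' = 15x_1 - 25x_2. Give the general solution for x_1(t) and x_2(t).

Coefficient matrix A = [[23, -39], [15, -25]].
Characteristic polynomial det(A - λI) = λ^2 + 2λ + 10 = 0.
Eigenvalues λ = -1 ± 3i (complex conjugate pair).
For λ=-1+3i: an eigenvector is (3,2) - i(-2,-1) = (3 + 2i, 2 + i).
A real fundamental pair from Re and Im of e^((-1+3i)t)v: X_1 = e^(-t)(cos(3t)·(3,2) + sin(3t)·(-2,-1)), X_2 = e^(-t)(sin(3t)·(3,2) - cos(3t)·(-2,-1)).
General solution: C_1X_1 + C_2X_2.

x_1(t) = -2C_1e^(-t)sin(3t) + 3C_1e^(-t)cos(3t) + 3C_2e^(-t)sin(3t) + 2C_2e^(-t)cos(3t), x_2(t) = -C_1e^(-t)sin(3t) + 2C_1e^(-t)cos(3t) + 2C_2e^(-t)sin(3t) + C_2e^(-t)cos(3t)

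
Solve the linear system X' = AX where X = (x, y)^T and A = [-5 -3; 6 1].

Coefficient matrix A = [[-5, -3], [6, 1]].
Characteristic polynomial det(A - λI) = λ^2 + 4λ + 13 = 0.
Eigenvalues λ = -2 ± 3i (complex conjugate pair).
For λ=-2+3i: an eigenvector is (1,-1) - i(0,1) = (1, -1 - i).
A real fundamental pair from Re and Im of e^((-2+3i)t)v: X_1 = e^(-2t)(cos(3t)·(1,-1) + sin(3t)·(0,1)), X_2 = e^(-2t)(sin(3t)·(1,-1) - cos(3t)·(0,1)).
General solution: K_1X_1 + K_2X_2.

x(t) = K_1e^(-2t)cos(3t) + K_2e^(-2t)sin(3t), y(t) = K_1e^(-2t)sin(3t) - K_1e^(-2t)cos(3t) - K_2e^(-2t)sin(3t) - K_2e^(-2t)cos(3t)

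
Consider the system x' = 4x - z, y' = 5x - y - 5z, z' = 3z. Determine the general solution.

x(t) = -c_1e^(4t) + c_3e^(3t), y(t) = -c_1e^(4t) + c_2e^(-t), z(t) = c_3e^(3t)

Coefficient matrix A = [[4, 0, -1], [5, -1, -5], [0, 0, 3]].
det(A - λI) = 0 gives eigenvalues λ = 4, -1, 3.
For λ=4: eigenvector (-1,-1,0).
For λ=-1: eigenvector (0,1,0).
For λ=3: eigenvector (1,0,1).
General solution: c_1e^(4t)(-1,-1,0) + c_2e^(-t)(0,1,0) + c_3e^(3t)(1,0,1).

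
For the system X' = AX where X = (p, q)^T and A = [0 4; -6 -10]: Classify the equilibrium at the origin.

stable node

A = [[0,4],[-6,-10]]; det(A-λI) = λ^2 + 10λ + 24.
λ = -6, -4: both negative.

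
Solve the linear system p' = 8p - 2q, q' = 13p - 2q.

Coefficient matrix A = [[8, -2], [13, -2]].
Characteristic polynomial det(A - λI) = λ^2 - 6λ + 10 = 0.
Eigenvalues λ = 3 ± i (complex conjugate pair).
For λ=3+i: an eigenvector is (-1,-2) - i(-1,-3) = (-1 + i, -2 + 3i).
A real fundamental pair from Re and Im of e^((3+i)t)v: X_1 = e^(3t)(cos(t)·(-1,-2) + sin(t)·(-1,-3)), X_2 = e^(3t)(sin(t)·(-1,-2) - cos(t)·(-1,-3)).
General solution: C_1X_1 + C_2X_2.

p(t) = -C_1e^(3t)sin(t) - C_1e^(3t)cos(t) - C_2e^(3t)sin(t) + C_2e^(3t)cos(t), q(t) = -3C_1e^(3t)sin(t) - 2C_1e^(3t)cos(t) - 2C_2e^(3t)sin(t) + 3C_2e^(3t)cos(t)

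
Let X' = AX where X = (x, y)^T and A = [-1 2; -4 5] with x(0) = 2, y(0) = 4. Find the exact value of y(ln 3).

A = [[-1,2],[-4,5]]; eigenvalues λ = 3, 1.
Eigenvectors: (1,2) for λ=3, (-1,-1) for λ=1.
From the initial condition, c_1 = 2, c_2 = 0.
y(ln 3) = (2)(3^3)(2) + (0)(3^1)(-1) = 108.

108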